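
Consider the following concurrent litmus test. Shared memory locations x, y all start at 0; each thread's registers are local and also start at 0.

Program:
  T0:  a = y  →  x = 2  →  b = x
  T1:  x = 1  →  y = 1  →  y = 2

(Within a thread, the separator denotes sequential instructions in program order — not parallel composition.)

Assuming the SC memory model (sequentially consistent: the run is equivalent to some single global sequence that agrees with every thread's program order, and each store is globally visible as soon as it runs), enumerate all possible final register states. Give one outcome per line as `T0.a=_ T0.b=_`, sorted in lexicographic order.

outcome vector order: (T0.a,T0.b)
|SC outcomes| = 4

T0.a=0 T0.b=1
T0.a=0 T0.b=2
T0.a=1 T0.b=2
T0.a=2 T0.b=2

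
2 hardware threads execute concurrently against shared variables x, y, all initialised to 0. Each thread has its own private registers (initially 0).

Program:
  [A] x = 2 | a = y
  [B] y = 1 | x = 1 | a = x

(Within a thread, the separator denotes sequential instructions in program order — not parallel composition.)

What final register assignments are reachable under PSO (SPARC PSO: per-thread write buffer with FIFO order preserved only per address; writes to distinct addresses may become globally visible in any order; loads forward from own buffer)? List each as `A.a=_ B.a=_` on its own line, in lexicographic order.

outcome vector order: (A.a,B.a)
|PSO outcomes| = 4

A.a=0 B.a=1
A.a=0 B.a=2
A.a=1 B.a=1
A.a=1 B.a=2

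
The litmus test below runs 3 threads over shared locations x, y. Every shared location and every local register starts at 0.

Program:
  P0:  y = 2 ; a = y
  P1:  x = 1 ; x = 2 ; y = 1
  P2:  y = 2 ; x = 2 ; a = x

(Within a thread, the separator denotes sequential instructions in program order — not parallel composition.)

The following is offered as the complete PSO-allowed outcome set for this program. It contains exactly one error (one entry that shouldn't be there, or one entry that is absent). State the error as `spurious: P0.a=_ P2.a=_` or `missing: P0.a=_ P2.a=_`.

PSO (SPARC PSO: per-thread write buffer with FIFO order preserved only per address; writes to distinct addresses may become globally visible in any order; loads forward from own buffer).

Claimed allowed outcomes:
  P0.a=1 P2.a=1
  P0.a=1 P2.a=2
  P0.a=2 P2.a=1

outcome vector order: (P0.a,P2.a)
under PSO → 1/1 1/2 2/1 2/2
PSO∖claimed = {2/2}

missing: P0.a=2 P2.a=2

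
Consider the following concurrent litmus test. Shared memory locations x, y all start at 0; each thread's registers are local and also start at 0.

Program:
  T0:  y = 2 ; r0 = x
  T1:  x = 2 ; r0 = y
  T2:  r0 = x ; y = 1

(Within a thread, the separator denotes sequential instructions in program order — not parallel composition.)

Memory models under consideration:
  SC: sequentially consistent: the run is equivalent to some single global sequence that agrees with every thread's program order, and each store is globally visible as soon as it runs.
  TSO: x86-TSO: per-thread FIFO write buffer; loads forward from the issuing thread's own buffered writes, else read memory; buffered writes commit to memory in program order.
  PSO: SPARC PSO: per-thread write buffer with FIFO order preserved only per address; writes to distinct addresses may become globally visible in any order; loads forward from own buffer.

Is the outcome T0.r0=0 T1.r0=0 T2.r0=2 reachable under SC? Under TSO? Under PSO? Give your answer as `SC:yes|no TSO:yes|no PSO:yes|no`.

outcome vector order: (T0.r0,T1.r0,T2.r0)
SC: 10 outcomes — {0/1/0 0/1/2 0/2/0 0/2/2 2/0/0 2/0/2 2/1/0 2/1/2 2/2/0 2/2/2}
TSO: 12 outcomes — {0/0/0 0/0/2 0/1/0 0/1/2 0/2/0 0/2/2 2/0/0 2/0/2 2/1/0 2/1/2 2/2/0 2/2/2}
PSO: 12 outcomes — {0/0/0 0/0/2 0/1/0 0/1/2 0/2/0 0/2/2 2/0/0 2/0/2 2/1/0 2/1/2 2/2/0 2/2/2}
target 0/0/2 ∈ {TSO,PSO}

SC:no TSO:yes PSO:yes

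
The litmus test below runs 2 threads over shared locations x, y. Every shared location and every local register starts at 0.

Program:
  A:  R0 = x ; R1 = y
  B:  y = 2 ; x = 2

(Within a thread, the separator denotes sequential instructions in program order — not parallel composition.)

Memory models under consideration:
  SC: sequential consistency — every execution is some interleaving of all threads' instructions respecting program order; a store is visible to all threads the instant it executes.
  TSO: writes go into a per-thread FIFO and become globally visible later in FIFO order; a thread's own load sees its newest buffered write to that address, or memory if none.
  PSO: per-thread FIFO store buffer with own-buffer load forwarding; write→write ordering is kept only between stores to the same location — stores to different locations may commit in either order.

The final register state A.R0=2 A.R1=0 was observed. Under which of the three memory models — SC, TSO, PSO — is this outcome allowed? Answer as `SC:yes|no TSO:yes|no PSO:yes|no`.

outcome vector order: (A.R0,A.R1)
SC (3): <0 0>, <0 2>, <2 2>
TSO (3): <0 0>, <0 2>, <2 2>
PSO (4): <0 0>, <0 2>, <2 0>, <2 2>
target <2 0> ∈ {PSO}

SC:no TSO:no PSO:yes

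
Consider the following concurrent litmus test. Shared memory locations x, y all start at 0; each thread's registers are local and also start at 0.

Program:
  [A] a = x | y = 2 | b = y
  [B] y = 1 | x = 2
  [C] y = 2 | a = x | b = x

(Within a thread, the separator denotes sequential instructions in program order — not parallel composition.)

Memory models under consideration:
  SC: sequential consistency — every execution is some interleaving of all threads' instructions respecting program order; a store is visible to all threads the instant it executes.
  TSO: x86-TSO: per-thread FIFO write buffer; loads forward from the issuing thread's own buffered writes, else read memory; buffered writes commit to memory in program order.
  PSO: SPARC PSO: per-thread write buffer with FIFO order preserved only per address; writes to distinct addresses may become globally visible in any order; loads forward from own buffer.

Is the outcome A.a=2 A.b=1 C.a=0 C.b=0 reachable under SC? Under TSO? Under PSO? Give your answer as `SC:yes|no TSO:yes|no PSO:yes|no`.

outcome vector order: (A.a,A.b,C.a,C.b)
under SC → <0 1 0 0>; <0 1 0 2>; <0 1 2 2>; <0 2 0 0>; <0 2 0 2>; <0 2 2 2>; <2 2 0 0>; <2 2 0 2>; <2 2 2 2>
under TSO → <0 1 0 0>; <0 1 0 2>; <0 1 2 2>; <0 2 0 0>; <0 2 0 2>; <0 2 2 2>; <2 2 0 0>; <2 2 0 2>; <2 2 2 2>
under PSO → <0 1 0 0>; <0 1 0 2>; <0 1 2 2>; <0 2 0 0>; <0 2 0 2>; <0 2 2 2>; <2 1 0 0>; <2 1 0 2>; <2 1 2 2>; <2 2 0 0>; <2 2 0 2>; <2 2 2 2>
target <2 1 0 0> ∈ {PSO}

SC:no TSO:no PSO:yes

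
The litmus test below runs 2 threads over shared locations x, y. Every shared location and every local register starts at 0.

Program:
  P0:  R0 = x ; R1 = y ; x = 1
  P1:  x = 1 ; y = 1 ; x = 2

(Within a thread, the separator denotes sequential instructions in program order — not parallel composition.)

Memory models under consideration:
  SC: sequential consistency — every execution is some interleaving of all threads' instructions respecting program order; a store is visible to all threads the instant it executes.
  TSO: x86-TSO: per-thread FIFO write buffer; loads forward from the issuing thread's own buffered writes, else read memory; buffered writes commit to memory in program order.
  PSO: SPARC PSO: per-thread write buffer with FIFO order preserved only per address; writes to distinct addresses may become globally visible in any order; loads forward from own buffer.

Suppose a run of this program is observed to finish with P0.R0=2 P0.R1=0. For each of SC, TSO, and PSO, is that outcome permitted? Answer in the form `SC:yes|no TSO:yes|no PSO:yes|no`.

outcome vector order: (P0.R0,P0.R1)
SC (5): 00, 01, 10, 11, 21
TSO (5): 00, 01, 10, 11, 21
PSO (6): 00, 01, 10, 11, 20, 21
target 20 ∈ {PSO}

SC:no TSO:no PSO:yes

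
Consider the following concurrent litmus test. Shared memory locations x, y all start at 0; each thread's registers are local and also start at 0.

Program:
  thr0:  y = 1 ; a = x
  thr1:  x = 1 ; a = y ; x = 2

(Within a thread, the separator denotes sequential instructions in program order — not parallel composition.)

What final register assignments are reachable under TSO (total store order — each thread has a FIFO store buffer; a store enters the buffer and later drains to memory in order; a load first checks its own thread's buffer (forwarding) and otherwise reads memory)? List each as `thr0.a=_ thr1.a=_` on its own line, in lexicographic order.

thr0.a=0 thr1.a=0
thr0.a=0 thr1.a=1
thr0.a=1 thr1.a=0
thr0.a=1 thr1.a=1
thr0.a=2 thr1.a=0
thr0.a=2 thr1.a=1

outcome vector order: (thr0.a,thr1.a)
|TSO outcomes| = 6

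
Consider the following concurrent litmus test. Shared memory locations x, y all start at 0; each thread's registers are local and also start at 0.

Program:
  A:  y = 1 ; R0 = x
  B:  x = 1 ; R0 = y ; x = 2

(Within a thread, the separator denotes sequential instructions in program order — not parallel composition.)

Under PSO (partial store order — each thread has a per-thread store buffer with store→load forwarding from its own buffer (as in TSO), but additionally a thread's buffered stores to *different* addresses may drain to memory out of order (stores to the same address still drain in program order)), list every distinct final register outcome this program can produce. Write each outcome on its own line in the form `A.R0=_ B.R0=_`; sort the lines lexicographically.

A.R0=0 B.R0=0
A.R0=0 B.R0=1
A.R0=1 B.R0=0
A.R0=1 B.R0=1
A.R0=2 B.R0=0
A.R0=2 B.R0=1

outcome vector order: (A.R0,B.R0)
|PSO outcomes| = 6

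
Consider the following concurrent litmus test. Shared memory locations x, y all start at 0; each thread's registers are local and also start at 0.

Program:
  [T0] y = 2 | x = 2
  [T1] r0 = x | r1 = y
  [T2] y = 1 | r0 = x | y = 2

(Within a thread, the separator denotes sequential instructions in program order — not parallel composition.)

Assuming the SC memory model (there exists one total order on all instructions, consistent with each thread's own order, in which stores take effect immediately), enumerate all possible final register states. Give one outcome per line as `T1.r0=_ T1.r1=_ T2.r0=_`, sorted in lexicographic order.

outcome vector order: (T1.r0,T1.r1,T2.r0)
|SC outcomes| = 10

T1.r0=0 T1.r1=0 T2.r0=0
T1.r0=0 T1.r1=0 T2.r0=2
T1.r0=0 T1.r1=1 T2.r0=0
T1.r0=0 T1.r1=1 T2.r0=2
T1.r0=0 T1.r1=2 T2.r0=0
T1.r0=0 T1.r1=2 T2.r0=2
T1.r0=2 T1.r1=1 T2.r0=0
T1.r0=2 T1.r1=1 T2.r0=2
T1.r0=2 T1.r1=2 T2.r0=0
T1.r0=2 T1.r1=2 T2.r0=2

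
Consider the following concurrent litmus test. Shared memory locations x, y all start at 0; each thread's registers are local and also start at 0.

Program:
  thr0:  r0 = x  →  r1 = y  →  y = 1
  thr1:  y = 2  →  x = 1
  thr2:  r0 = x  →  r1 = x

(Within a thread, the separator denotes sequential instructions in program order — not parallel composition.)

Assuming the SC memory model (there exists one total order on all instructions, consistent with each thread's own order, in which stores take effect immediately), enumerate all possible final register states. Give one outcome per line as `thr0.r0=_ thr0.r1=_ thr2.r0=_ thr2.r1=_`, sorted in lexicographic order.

outcome vector order: (thr0.r0,thr0.r1,thr2.r0,thr2.r1)
|SC outcomes| = 9

thr0.r0=0 thr0.r1=0 thr2.r0=0 thr2.r1=0
thr0.r0=0 thr0.r1=0 thr2.r0=0 thr2.r1=1
thr0.r0=0 thr0.r1=0 thr2.r0=1 thr2.r1=1
thr0.r0=0 thr0.r1=2 thr2.r0=0 thr2.r1=0
thr0.r0=0 thr0.r1=2 thr2.r0=0 thr2.r1=1
thr0.r0=0 thr0.r1=2 thr2.r0=1 thr2.r1=1
thr0.r0=1 thr0.r1=2 thr2.r0=0 thr2.r1=0
thr0.r0=1 thr0.r1=2 thr2.r0=0 thr2.r1=1
thr0.r0=1 thr0.r1=2 thr2.r0=1 thr2.r1=1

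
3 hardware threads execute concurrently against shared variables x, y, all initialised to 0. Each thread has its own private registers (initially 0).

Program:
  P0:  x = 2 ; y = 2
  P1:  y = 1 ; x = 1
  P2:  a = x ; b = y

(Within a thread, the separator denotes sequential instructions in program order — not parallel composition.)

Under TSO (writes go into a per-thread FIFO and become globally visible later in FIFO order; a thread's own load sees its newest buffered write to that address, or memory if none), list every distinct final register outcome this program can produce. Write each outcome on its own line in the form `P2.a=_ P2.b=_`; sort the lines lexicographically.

P2.a=0 P2.b=0
P2.a=0 P2.b=1
P2.a=0 P2.b=2
P2.a=1 P2.b=1
P2.a=1 P2.b=2
P2.a=2 P2.b=0
P2.a=2 P2.b=1
P2.a=2 P2.b=2

outcome vector order: (P2.a,P2.b)
|TSO outcomes| = 8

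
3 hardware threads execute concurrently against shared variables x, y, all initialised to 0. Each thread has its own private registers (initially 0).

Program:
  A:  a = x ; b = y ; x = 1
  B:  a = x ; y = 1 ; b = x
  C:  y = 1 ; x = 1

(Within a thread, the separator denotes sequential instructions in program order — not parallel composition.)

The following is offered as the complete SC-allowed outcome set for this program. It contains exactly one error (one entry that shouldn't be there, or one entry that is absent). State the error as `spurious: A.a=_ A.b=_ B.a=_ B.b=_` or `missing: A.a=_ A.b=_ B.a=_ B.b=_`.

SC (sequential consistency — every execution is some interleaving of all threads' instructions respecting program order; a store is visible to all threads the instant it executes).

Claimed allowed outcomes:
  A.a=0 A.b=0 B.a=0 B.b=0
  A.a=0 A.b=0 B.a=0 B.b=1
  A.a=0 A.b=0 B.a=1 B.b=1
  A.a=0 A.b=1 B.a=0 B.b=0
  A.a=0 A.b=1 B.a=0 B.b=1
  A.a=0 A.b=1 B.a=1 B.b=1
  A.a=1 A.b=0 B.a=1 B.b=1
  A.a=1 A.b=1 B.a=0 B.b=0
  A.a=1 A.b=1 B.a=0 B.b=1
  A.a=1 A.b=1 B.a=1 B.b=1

outcome vector order: (A.a,A.b,B.a,B.b)
SC (9): 0000 0001 0011 0100 0101 0111 1100 1101 1111
claimed∖SC = {1011}

spurious: A.a=1 A.b=0 B.a=1 B.b=1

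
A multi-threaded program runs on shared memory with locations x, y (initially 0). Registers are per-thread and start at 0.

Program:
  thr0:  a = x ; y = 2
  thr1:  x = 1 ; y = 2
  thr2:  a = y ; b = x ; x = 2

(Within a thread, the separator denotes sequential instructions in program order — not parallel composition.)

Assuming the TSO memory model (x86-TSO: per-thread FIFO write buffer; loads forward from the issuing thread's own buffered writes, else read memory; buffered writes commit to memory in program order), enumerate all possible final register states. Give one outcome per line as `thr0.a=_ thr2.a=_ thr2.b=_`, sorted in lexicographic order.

thr0.a=0 thr2.a=0 thr2.b=0
thr0.a=0 thr2.a=0 thr2.b=1
thr0.a=0 thr2.a=2 thr2.b=0
thr0.a=0 thr2.a=2 thr2.b=1
thr0.a=1 thr2.a=0 thr2.b=0
thr0.a=1 thr2.a=0 thr2.b=1
thr0.a=1 thr2.a=2 thr2.b=1
thr0.a=2 thr2.a=0 thr2.b=0
thr0.a=2 thr2.a=0 thr2.b=1
thr0.a=2 thr2.a=2 thr2.b=1

outcome vector order: (thr0.a,thr2.a,thr2.b)
|TSO outcomes| = 10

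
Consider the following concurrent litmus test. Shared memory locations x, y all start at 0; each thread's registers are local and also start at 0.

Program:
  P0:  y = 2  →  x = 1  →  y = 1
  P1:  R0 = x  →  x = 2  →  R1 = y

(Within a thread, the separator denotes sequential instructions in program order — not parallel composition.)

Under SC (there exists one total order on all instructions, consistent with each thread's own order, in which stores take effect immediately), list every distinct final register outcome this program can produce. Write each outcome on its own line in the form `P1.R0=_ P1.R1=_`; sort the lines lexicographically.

outcome vector order: (P1.R0,P1.R1)
|SC outcomes| = 5

P1.R0=0 P1.R1=0
P1.R0=0 P1.R1=1
P1.R0=0 P1.R1=2
P1.R0=1 P1.R1=1
P1.R0=1 P1.R1=2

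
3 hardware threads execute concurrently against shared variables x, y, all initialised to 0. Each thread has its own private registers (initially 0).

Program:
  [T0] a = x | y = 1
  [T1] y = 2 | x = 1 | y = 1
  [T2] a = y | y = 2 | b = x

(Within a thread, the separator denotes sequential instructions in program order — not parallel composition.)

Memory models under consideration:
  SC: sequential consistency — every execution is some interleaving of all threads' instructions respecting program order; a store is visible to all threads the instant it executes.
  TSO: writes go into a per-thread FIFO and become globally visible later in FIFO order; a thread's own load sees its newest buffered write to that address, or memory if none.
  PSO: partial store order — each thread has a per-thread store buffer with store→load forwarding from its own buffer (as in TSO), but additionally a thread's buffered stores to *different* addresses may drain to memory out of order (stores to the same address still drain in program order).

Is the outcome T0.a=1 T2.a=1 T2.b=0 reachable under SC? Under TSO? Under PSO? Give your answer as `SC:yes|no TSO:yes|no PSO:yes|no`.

SC:no TSO:no PSO:yes

outcome vector order: (T0.a,T2.a,T2.b)
under SC → 0/0/0 0/0/1 0/1/0 0/1/1 0/2/0 0/2/1 1/0/0 1/0/1 1/1/1 1/2/0 1/2/1
under TSO → 0/0/0 0/0/1 0/1/0 0/1/1 0/2/0 0/2/1 1/0/0 1/0/1 1/1/1 1/2/0 1/2/1
under PSO → 0/0/0 0/0/1 0/1/0 0/1/1 0/2/0 0/2/1 1/0/0 1/0/1 1/1/0 1/1/1 1/2/0 1/2/1
target 1/1/0 ∈ {PSO}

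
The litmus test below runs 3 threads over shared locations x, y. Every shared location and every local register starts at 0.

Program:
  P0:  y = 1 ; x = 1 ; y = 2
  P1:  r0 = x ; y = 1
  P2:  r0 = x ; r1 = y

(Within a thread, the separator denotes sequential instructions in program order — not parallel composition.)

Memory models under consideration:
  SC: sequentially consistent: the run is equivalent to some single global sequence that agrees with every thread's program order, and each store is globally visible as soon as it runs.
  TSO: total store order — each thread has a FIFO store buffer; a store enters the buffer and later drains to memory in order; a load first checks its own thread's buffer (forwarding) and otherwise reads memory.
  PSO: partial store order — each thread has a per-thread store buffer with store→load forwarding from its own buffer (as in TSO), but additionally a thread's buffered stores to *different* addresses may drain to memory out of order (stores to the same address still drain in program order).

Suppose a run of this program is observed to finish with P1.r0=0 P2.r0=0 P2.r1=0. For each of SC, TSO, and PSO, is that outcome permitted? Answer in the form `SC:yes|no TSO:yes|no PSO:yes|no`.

outcome vector order: (P1.r0,P2.r0,P2.r1)
SC: 10 outcomes — {(0,0,0); (0,0,1); (0,0,2); (0,1,1); (0,1,2); (1,0,0); (1,0,1); (1,0,2); (1,1,1); (1,1,2)}
TSO: 10 outcomes — {(0,0,0); (0,0,1); (0,0,2); (0,1,1); (0,1,2); (1,0,0); (1,0,1); (1,0,2); (1,1,1); (1,1,2)}
PSO: 12 outcomes — {(0,0,0); (0,0,1); (0,0,2); (0,1,0); (0,1,1); (0,1,2); (1,0,0); (1,0,1); (1,0,2); (1,1,0); (1,1,1); (1,1,2)}
target (0,0,0) ∈ {SC,TSO,PSO}

SC:yes TSO:yes PSO:yes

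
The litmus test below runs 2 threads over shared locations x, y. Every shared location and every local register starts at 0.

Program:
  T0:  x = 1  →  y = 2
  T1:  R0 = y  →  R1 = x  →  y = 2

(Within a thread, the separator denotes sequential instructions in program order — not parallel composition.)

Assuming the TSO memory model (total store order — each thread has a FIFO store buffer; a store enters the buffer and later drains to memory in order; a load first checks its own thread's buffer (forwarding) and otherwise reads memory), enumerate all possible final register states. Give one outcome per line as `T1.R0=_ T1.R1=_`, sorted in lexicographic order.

outcome vector order: (T1.R0,T1.R1)
|TSO outcomes| = 3

T1.R0=0 T1.R1=0
T1.R0=0 T1.R1=1
T1.R0=2 T1.R1=1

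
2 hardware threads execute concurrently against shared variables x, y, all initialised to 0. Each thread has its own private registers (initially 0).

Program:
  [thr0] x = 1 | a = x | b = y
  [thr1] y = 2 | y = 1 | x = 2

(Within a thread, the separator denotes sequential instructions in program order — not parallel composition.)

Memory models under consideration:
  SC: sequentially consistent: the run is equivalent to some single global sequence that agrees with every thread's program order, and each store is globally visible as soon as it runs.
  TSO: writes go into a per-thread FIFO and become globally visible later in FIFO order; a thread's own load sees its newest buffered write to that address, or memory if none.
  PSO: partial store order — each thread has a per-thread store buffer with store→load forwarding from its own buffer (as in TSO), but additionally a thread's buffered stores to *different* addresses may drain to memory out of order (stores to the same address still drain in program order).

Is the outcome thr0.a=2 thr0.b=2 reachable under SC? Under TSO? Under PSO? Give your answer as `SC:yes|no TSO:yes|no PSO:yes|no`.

SC:no TSO:no PSO:yes

outcome vector order: (thr0.a,thr0.b)
SC: 4 outcomes — {10 11 12 21}
TSO: 4 outcomes — {10 11 12 21}
PSO: 6 outcomes — {10 11 12 20 21 22}
target 22 ∈ {PSO}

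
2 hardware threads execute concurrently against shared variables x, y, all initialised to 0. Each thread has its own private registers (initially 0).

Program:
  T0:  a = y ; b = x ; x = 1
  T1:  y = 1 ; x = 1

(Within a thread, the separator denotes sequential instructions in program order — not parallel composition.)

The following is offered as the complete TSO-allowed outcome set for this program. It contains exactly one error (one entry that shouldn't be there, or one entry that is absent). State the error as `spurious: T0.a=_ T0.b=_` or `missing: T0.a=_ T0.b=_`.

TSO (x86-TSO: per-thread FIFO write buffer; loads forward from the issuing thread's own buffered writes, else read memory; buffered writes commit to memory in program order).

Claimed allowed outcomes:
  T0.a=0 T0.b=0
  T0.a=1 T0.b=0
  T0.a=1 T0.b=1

outcome vector order: (T0.a,T0.b)
[TSO] allowed = {(0,0); (0,1); (1,0); (1,1)}
TSO∖claimed = {(0,1)}

missing: T0.a=0 T0.b=1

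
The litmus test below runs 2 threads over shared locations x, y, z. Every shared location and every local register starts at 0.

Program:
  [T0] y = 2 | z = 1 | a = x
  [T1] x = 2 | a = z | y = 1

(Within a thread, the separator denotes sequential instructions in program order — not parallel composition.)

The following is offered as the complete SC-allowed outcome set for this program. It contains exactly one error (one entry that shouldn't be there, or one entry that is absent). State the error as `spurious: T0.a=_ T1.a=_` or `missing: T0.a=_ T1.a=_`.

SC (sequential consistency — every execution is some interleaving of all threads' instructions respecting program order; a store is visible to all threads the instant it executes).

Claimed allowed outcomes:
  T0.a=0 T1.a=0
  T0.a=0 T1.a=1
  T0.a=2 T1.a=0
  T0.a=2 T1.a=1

outcome vector order: (T0.a,T1.a)
under SC → 01, 20, 21
claimed∖SC = {00}

spurious: T0.a=0 T1.a=0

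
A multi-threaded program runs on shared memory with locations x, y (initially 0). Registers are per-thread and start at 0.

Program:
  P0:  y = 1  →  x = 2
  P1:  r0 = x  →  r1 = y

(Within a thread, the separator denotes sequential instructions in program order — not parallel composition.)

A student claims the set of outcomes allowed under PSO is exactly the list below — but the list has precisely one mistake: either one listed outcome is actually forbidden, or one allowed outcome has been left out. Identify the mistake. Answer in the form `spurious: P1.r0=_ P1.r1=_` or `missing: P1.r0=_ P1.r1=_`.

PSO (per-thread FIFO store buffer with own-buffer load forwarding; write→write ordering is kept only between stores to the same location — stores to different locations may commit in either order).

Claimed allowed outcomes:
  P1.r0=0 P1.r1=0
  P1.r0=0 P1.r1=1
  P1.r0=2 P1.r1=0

outcome vector order: (P1.r0,P1.r1)
[PSO] allowed = {00, 01, 20, 21}
PSO∖claimed = {21}

missing: P1.r0=2 P1.r1=1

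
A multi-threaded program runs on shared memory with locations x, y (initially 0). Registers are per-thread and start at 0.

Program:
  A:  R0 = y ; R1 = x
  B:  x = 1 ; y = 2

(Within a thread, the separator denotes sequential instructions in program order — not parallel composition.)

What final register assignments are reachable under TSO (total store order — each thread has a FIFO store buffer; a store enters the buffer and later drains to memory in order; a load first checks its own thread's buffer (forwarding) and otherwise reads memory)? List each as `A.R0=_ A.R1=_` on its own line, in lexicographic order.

outcome vector order: (A.R0,A.R1)
|TSO outcomes| = 3

A.R0=0 A.R1=0
A.R0=0 A.R1=1
A.R0=2 A.R1=1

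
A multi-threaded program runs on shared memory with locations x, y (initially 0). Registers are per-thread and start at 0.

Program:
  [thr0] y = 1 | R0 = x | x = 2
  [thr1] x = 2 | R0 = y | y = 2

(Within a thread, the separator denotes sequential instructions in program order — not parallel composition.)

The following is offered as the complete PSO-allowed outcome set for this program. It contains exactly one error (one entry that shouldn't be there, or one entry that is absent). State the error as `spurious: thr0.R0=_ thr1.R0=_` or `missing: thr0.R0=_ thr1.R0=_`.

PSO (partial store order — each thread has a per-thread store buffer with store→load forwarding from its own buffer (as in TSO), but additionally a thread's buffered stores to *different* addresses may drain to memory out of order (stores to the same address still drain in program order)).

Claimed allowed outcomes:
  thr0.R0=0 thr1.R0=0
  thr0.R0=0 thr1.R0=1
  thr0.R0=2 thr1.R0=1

outcome vector order: (thr0.R0,thr1.R0)
PSO: 4 outcomes — {00, 01, 20, 21}
PSO∖claimed = {20}

missing: thr0.R0=2 thr1.R0=0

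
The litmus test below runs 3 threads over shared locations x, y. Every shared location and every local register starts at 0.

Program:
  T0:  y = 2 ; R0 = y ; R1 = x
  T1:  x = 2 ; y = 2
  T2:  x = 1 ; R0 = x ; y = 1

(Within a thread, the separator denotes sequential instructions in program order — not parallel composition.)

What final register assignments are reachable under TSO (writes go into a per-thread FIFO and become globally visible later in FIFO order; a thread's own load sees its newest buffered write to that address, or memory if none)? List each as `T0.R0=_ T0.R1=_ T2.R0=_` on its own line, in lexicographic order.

outcome vector order: (T0.R0,T0.R1,T2.R0)
|TSO outcomes| = 9

T0.R0=1 T0.R1=1 T2.R0=1
T0.R0=1 T0.R1=2 T2.R0=1
T0.R0=1 T0.R1=2 T2.R0=2
T0.R0=2 T0.R1=0 T2.R0=1
T0.R0=2 T0.R1=0 T2.R0=2
T0.R0=2 T0.R1=1 T2.R0=1
T0.R0=2 T0.R1=1 T2.R0=2
T0.R0=2 T0.R1=2 T2.R0=1
T0.R0=2 T0.R1=2 T2.R0=2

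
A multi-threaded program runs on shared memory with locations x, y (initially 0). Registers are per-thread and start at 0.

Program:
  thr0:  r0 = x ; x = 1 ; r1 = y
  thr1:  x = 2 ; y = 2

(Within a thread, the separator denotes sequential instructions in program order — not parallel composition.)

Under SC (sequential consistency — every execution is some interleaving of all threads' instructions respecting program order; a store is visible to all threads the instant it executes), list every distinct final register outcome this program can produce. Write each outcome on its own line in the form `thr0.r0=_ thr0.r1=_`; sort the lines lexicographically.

outcome vector order: (thr0.r0,thr0.r1)
|SC outcomes| = 4

thr0.r0=0 thr0.r1=0
thr0.r0=0 thr0.r1=2
thr0.r0=2 thr0.r1=0
thr0.r0=2 thr0.r1=2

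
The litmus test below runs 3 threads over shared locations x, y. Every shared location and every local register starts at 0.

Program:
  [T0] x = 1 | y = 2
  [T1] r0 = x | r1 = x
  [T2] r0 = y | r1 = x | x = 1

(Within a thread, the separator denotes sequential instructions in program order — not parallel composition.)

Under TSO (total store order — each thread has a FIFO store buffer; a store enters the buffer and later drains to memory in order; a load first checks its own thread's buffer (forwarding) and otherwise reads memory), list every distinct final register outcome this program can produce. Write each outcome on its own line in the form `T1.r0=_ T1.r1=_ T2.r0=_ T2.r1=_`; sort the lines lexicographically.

T1.r0=0 T1.r1=0 T2.r0=0 T2.r1=0
T1.r0=0 T1.r1=0 T2.r0=0 T2.r1=1
T1.r0=0 T1.r1=0 T2.r0=2 T2.r1=1
T1.r0=0 T1.r1=1 T2.r0=0 T2.r1=0
T1.r0=0 T1.r1=1 T2.r0=0 T2.r1=1
T1.r0=0 T1.r1=1 T2.r0=2 T2.r1=1
T1.r0=1 T1.r1=1 T2.r0=0 T2.r1=0
T1.r0=1 T1.r1=1 T2.r0=0 T2.r1=1
T1.r0=1 T1.r1=1 T2.r0=2 T2.r1=1

outcome vector order: (T1.r0,T1.r1,T2.r0,T2.r1)
|TSO outcomes| = 9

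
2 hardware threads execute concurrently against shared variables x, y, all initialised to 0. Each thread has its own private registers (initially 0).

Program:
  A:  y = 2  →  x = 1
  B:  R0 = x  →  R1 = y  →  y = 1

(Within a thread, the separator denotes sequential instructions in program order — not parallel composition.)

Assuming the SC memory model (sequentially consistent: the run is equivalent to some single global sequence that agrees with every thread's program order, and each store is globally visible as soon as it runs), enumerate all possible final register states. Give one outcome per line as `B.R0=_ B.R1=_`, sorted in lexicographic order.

outcome vector order: (B.R0,B.R1)
|SC outcomes| = 3

B.R0=0 B.R1=0
B.R0=0 B.R1=2
B.R0=1 B.R1=2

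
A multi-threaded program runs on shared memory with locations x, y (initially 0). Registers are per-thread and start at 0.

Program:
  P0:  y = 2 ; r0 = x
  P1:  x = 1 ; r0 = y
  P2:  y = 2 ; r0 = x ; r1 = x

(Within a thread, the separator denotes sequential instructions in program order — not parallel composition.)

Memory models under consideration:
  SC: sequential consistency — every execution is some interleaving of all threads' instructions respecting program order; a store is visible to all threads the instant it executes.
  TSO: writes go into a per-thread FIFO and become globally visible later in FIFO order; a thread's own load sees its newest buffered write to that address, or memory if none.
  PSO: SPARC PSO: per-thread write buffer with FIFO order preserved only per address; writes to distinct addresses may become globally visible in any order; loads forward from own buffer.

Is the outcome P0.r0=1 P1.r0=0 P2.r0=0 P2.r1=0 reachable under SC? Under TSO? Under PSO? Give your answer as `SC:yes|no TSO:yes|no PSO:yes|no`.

SC:no TSO:yes PSO:yes

outcome vector order: (P0.r0,P1.r0,P2.r0,P2.r1)
SC: 7 outcomes — {0200; 0201; 0211; 1011; 1200; 1201; 1211}
TSO: 12 outcomes — {0000; 0001; 0011; 0200; 0201; 0211; 1000; 1001; 1011; 1200; 1201; 1211}
PSO: 12 outcomes — {0000; 0001; 0011; 0200; 0201; 0211; 1000; 1001; 1011; 1200; 1201; 1211}
target 1000 ∈ {TSO,PSO}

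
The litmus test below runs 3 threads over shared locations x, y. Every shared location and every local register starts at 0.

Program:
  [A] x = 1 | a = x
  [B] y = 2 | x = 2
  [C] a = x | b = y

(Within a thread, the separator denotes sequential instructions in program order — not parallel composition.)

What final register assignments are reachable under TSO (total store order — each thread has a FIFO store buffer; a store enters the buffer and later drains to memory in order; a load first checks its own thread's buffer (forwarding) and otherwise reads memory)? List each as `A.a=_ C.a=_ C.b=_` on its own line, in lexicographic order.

outcome vector order: (A.a,C.a,C.b)
|TSO outcomes| = 10

A.a=1 C.a=0 C.b=0
A.a=1 C.a=0 C.b=2
A.a=1 C.a=1 C.b=0
A.a=1 C.a=1 C.b=2
A.a=1 C.a=2 C.b=2
A.a=2 C.a=0 C.b=0
A.a=2 C.a=0 C.b=2
A.a=2 C.a=1 C.b=0
A.a=2 C.a=1 C.b=2
A.a=2 C.a=2 C.b=2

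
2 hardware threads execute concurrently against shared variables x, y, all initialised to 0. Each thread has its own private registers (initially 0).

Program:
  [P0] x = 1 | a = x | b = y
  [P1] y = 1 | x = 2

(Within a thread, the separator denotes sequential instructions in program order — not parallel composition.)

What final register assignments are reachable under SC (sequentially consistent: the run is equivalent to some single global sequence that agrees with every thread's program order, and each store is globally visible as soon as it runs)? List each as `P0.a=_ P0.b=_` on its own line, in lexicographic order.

P0.a=1 P0.b=0
P0.a=1 P0.b=1
P0.a=2 P0.b=1

outcome vector order: (P0.a,P0.b)
|SC outcomes| = 3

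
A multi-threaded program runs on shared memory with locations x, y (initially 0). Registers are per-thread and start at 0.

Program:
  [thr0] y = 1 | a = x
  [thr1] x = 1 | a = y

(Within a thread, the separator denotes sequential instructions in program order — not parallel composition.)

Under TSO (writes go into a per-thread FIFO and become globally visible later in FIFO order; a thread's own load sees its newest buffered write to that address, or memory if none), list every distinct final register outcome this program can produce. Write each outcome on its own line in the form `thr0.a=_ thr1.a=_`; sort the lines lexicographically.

thr0.a=0 thr1.a=0
thr0.a=0 thr1.a=1
thr0.a=1 thr1.a=0
thr0.a=1 thr1.a=1

outcome vector order: (thr0.a,thr1.a)
|TSO outcomes| = 4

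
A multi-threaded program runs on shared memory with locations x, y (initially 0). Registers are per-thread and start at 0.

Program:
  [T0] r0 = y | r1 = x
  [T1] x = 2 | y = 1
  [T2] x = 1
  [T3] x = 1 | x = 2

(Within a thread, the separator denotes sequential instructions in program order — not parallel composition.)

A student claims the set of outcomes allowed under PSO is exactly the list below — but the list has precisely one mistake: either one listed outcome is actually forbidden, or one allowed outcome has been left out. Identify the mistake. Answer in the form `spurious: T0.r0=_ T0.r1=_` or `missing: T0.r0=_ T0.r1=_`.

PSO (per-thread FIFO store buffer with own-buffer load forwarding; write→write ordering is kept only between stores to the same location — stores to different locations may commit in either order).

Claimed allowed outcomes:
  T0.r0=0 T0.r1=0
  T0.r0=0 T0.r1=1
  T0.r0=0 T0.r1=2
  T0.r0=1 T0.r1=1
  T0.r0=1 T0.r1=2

outcome vector order: (T0.r0,T0.r1)
PSO (6): 0/0, 0/1, 0/2, 1/0, 1/1, 1/2
PSO∖claimed = {1/0}

missing: T0.r0=1 T0.r1=0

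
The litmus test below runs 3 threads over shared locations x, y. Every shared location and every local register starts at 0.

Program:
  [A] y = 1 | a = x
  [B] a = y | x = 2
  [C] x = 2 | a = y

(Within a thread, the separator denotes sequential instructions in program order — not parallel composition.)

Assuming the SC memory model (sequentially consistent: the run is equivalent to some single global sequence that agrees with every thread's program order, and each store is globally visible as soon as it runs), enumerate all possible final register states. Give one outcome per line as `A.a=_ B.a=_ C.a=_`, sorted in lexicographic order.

A.a=0 B.a=0 C.a=1
A.a=0 B.a=1 C.a=1
A.a=2 B.a=0 C.a=0
A.a=2 B.a=0 C.a=1
A.a=2 B.a=1 C.a=0
A.a=2 B.a=1 C.a=1

outcome vector order: (A.a,B.a,C.a)
|SC outcomes| = 6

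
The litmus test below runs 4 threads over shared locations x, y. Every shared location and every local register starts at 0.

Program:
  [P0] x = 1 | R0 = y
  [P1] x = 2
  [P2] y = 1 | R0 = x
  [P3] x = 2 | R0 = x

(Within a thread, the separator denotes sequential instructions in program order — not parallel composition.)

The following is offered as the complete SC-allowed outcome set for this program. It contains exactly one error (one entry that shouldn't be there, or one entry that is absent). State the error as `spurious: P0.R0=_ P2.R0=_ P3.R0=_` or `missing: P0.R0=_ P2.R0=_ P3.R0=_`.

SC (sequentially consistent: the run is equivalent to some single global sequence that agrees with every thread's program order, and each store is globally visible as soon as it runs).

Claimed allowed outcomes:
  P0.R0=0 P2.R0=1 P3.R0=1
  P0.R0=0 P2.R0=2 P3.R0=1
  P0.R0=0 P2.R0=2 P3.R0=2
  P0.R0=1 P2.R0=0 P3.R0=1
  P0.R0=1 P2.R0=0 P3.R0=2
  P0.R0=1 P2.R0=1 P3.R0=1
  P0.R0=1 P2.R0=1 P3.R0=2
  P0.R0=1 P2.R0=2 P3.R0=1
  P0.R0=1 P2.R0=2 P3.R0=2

outcome vector order: (P0.R0,P2.R0,P3.R0)
SC: 10 outcomes — {011; 012; 021; 022; 101; 102; 111; 112; 121; 122}
SC∖claimed = {012}

missing: P0.R0=0 P2.R0=1 P3.R0=2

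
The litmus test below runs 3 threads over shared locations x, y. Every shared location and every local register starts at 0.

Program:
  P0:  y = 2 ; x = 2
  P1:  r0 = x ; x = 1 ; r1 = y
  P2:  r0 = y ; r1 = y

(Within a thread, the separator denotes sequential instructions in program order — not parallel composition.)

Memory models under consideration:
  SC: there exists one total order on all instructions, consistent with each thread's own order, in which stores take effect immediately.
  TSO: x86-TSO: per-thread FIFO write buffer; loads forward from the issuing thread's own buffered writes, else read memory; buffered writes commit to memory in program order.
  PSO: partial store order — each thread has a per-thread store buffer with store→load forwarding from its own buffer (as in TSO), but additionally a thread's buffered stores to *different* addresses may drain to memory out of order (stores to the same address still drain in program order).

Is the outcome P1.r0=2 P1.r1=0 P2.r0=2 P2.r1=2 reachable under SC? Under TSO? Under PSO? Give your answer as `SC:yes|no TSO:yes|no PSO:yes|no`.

outcome vector order: (P1.r0,P1.r1,P2.r0,P2.r1)
SC (9): <0 0 0 0> <0 0 0 2> <0 0 2 2> <0 2 0 0> <0 2 0 2> <0 2 2 2> <2 2 0 0> <2 2 0 2> <2 2 2 2>
TSO (9): <0 0 0 0> <0 0 0 2> <0 0 2 2> <0 2 0 0> <0 2 0 2> <0 2 2 2> <2 2 0 0> <2 2 0 2> <2 2 2 2>
PSO (12): <0 0 0 0> <0 0 0 2> <0 0 2 2> <0 2 0 0> <0 2 0 2> <0 2 2 2> <2 0 0 0> <2 0 0 2> <2 0 2 2> <2 2 0 0> <2 2 0 2> <2 2 2 2>
target <2 0 2 2> ∈ {PSO}

SC:no TSO:no PSO:yes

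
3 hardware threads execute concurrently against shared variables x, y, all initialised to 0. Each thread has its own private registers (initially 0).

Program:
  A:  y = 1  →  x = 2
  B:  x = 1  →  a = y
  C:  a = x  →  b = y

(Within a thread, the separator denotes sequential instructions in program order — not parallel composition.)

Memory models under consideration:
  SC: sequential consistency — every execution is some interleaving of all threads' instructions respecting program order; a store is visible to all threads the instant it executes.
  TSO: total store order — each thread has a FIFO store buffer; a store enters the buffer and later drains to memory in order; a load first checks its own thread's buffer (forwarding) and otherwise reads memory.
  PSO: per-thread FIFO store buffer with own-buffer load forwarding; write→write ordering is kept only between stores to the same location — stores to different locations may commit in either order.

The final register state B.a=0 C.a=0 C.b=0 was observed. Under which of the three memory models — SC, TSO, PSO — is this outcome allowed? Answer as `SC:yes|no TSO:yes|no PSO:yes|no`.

SC:yes TSO:yes PSO:yes

outcome vector order: (B.a,C.a,C.b)
SC (10): 000; 001; 010; 011; 021; 100; 101; 110; 111; 121
TSO (10): 000; 001; 010; 011; 021; 100; 101; 110; 111; 121
PSO (12): 000; 001; 010; 011; 020; 021; 100; 101; 110; 111; 120; 121
target 000 ∈ {SC,TSO,PSO}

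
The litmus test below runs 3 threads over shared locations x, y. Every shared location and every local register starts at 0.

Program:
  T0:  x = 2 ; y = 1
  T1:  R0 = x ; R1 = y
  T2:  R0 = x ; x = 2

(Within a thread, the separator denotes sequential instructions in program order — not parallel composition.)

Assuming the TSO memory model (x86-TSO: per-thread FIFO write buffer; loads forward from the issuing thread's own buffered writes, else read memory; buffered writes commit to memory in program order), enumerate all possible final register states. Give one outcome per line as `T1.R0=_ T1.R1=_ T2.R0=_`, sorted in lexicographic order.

T1.R0=0 T1.R1=0 T2.R0=0
T1.R0=0 T1.R1=0 T2.R0=2
T1.R0=0 T1.R1=1 T2.R0=0
T1.R0=0 T1.R1=1 T2.R0=2
T1.R0=2 T1.R1=0 T2.R0=0
T1.R0=2 T1.R1=0 T2.R0=2
T1.R0=2 T1.R1=1 T2.R0=0
T1.R0=2 T1.R1=1 T2.R0=2

outcome vector order: (T1.R0,T1.R1,T2.R0)
|TSO outcomes| = 8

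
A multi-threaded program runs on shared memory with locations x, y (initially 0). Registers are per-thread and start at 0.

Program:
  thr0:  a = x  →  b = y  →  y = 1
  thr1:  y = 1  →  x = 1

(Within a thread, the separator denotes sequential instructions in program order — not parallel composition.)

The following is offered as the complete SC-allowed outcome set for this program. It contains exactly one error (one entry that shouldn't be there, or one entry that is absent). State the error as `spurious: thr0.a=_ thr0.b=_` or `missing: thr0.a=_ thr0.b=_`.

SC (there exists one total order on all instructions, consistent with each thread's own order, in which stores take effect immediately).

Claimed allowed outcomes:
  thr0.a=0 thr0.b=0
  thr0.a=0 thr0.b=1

outcome vector order: (thr0.a,thr0.b)
SC (3): (0,0) (0,1) (1,1)
SC∖claimed = {(1,1)}

missing: thr0.a=1 thr0.b=1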